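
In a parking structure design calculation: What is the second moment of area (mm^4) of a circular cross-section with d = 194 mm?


r = d / 2 = 194 / 2 = 97.0 mm
I = pi * r^4 / 4 = pi * 97.0^4 / 4
= 69530734.7 mm^4

69530734.7 mm^4


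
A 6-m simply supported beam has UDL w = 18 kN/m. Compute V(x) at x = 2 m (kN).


R_A = w * L / 2 = 18 * 6 / 2 = 54.0 kN
V(x) = R_A - w * x = 54.0 - 18 * 2
= 18.0 kN

18.0 kN


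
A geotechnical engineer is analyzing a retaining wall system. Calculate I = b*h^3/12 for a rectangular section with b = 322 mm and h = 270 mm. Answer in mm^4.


I = b * h^3 / 12
= 322 * 270^3 / 12
= 322 * 19683000 / 12
= 528160500.0 mm^4

528160500.0 mm^4


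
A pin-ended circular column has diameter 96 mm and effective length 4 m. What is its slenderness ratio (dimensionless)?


Radius of gyration r = d / 4 = 96 / 4 = 24.0 mm
L_eff = 4000.0 mm
Slenderness ratio = L / r = 4000.0 / 24.0 = 166.67 (dimensionless)

166.67 (dimensionless)


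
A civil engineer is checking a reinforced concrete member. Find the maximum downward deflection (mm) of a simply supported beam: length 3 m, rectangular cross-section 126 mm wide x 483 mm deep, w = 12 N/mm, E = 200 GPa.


I = 126 * 483^3 / 12 = 1183125163.5 mm^4
L = 3000.0 mm, w = 12 N/mm, E = 200000.0 MPa
delta = 5 * w * L^4 / (384 * E * I)
= 5 * 12 * 3000.0^4 / (384 * 200000.0 * 1183125163.5)
= 0.0535 mm

0.0535 mm


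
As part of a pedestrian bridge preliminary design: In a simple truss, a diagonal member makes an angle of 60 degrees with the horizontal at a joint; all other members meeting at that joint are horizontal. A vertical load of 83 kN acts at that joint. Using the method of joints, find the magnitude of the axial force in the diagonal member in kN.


At the joint, only the diagonal has a vertical component, so vertical equilibrium gives:
F * sin(60) = 83
F = 83 / sin(60)
= 83 / 0.866025
= 95.84 kN

95.84 kN


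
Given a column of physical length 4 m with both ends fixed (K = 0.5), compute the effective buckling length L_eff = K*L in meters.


L_eff = K * L
= 0.5 * 4
= 2.0 m

2.0 m


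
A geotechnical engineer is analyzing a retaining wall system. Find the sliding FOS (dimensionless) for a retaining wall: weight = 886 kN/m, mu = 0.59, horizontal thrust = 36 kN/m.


Resisting force = mu * W = 0.59 * 886 = 522.74 kN/m
FOS = Resisting / Driving = 522.74 / 36
= 14.5206 (dimensionless)

14.5206 (dimensionless)


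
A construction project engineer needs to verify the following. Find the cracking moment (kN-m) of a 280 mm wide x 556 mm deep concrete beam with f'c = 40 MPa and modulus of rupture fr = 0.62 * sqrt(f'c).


fr = 0.62 * sqrt(40) = 0.62 * 6.3246 = 3.9212 MPa
I = 280 * 556^3 / 12 = 4010524373.33 mm^4
y_t = 278.0 mm
M_cr = fr * I / y_t = 3.9212 * 4010524373.33 / 278.0 N-mm
= 56.5689 kN-m

56.5689 kN-m


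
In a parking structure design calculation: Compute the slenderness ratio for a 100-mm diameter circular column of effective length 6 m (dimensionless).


Radius of gyration r = d / 4 = 100 / 4 = 25.0 mm
L_eff = 6000.0 mm
Slenderness ratio = L / r = 6000.0 / 25.0 = 240.0 (dimensionless)

240.0 (dimensionless)


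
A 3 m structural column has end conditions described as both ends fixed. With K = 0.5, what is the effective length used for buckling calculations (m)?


L_eff = K * L
= 0.5 * 3
= 1.5 m

1.5 m


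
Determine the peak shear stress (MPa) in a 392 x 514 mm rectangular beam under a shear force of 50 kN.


A = b * h = 392 * 514 = 201488 mm^2
V = 50 kN = 50000.0 N
tau_max = 1.5 * V / A = 1.5 * 50000.0 / 201488
= 0.3722 MPa

0.3722 MPa


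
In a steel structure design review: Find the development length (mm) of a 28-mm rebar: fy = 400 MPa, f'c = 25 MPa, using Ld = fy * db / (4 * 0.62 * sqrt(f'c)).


Ld = (fy * db) / (4 * 0.62 * sqrt(f'c))
= (400 * 28) / (4 * 0.62 * sqrt(25))
= 11200 / 12.4
= 903.23 mm

903.23 mm


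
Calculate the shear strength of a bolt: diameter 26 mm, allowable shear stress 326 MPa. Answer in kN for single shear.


A = pi * d^2 / 4 = pi * 26^2 / 4 = 530.9292 mm^2
V = f_v * A / 1000 = 326 * 530.9292 / 1000
= 173.0829 kN

173.0829 kN


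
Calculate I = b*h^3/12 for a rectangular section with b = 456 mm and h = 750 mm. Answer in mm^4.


I = b * h^3 / 12
= 456 * 750^3 / 12
= 456 * 421875000 / 12
= 16031250000.0 mm^4

16031250000.0 mm^4


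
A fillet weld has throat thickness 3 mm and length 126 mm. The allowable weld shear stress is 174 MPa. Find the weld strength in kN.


Strength = throat * length * allowable stress
= 3 * 126 * 174 N
= 65772 N
= 65.77 kN

65.77 kN


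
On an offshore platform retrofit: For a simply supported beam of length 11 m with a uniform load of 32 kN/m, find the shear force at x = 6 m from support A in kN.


R_A = w * L / 2 = 32 * 11 / 2 = 176.0 kN
V(x) = R_A - w * x = 176.0 - 32 * 6
= -16.0 kN

-16.0 kN


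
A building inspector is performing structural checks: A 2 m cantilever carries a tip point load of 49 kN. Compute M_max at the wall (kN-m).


For a cantilever with a point load at the free end:
M_max = P * L = 49 * 2 = 98 kN-m

98 kN-m


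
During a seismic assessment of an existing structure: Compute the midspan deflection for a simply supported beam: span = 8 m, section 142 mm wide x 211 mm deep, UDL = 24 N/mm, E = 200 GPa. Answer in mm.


I = 142 * 211^3 / 12 = 111161516.83 mm^4
L = 8000.0 mm, w = 24 N/mm, E = 200000.0 MPa
delta = 5 * w * L^4 / (384 * E * I)
= 5 * 24 * 8000.0^4 / (384 * 200000.0 * 111161516.83)
= 57.5739 mm

57.5739 mm


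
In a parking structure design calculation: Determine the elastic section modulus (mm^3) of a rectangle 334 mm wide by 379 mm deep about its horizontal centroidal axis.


S = b * h^2 / 6
= 334 * 379^2 / 6
= 334 * 143641 / 6
= 7996015.67 mm^3

7996015.67 mm^3


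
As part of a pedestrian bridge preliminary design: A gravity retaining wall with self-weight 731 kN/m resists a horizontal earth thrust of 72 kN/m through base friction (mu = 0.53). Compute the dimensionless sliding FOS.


Resisting force = mu * W = 0.53 * 731 = 387.43 kN/m
FOS = Resisting / Driving = 387.43 / 72
= 5.381 (dimensionless)

5.381 (dimensionless)


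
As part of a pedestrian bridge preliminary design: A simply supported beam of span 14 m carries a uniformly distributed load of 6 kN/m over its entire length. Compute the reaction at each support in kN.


Total load = w * L = 6 * 14 = 84 kN
By symmetry, each reaction R = total / 2 = 84 / 2 = 42.0 kN

42.0 kN


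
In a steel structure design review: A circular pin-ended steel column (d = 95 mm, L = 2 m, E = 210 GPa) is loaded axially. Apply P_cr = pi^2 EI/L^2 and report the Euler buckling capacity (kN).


I = pi * d^4 / 64 = 3998198.21 mm^4
L = 2000.0 mm
P_cr = pi^2 * E * I / L^2
= 9.8696 * 210000.0 * 3998198.21 / 2000.0^2
= 2071683.32 N = 2071.6833 kN

2071.6833 kN


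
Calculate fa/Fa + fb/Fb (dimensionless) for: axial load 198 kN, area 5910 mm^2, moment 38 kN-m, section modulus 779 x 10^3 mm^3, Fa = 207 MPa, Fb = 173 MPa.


f_a = P / A = 198000.0 / 5910 = 33.5025 MPa
f_b = M / S = 38000000.0 / 779000.0 = 48.7805 MPa
Ratio = f_a / Fa + f_b / Fb
= 33.5025 / 207 + 48.7805 / 173
= 0.4438 (dimensionless)

0.4438 (dimensionless)


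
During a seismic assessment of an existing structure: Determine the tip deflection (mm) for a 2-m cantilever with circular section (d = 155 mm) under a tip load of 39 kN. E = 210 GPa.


I = pi * d^4 / 64 = pi * 155^4 / 64 = 28333269.42 mm^4
L = 2000.0 mm, P = 39000.0 N, E = 210000.0 MPa
delta = P * L^3 / (3 * E * I)
= 39000.0 * 2000.0^3 / (3 * 210000.0 * 28333269.42)
= 17.479 mm

17.479 mm


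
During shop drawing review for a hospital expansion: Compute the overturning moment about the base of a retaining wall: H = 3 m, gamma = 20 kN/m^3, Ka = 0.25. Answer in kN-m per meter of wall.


Pa = 0.5 * Ka * gamma * H^2
= 0.5 * 0.25 * 20 * 3^2
= 22.5 kN/m
Arm = H / 3 = 3 / 3 = 1.0 m
Mo = Pa * arm = Pa * H / 3 = 22.5 * 3 / 3 = 22.5 kN-m/m

22.5 kN-m/m


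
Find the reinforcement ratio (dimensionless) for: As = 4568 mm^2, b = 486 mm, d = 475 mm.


rho = As / (b * d)
= 4568 / (486 * 475)
= 4568 / 230850
= 0.019788 (dimensionless)

0.019788 (dimensionless)


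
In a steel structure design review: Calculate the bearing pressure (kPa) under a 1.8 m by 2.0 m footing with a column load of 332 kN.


A = 1.8 * 2.0 = 3.6 m^2
q = P / A = 332 / 3.6
= 92.2222 kPa

92.2222 kPa


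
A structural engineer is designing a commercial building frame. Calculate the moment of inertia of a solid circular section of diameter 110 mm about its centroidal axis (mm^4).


r = d / 2 = 110 / 2 = 55.0 mm
I = pi * r^4 / 4 = pi * 55.0^4 / 4
= 7186884.07 mm^4

7186884.07 mm^4


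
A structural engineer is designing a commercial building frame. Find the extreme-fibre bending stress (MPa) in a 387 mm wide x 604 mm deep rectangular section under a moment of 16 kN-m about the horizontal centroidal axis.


I = b * h^3 / 12 = 387 * 604^3 / 12 = 7106250864.0 mm^4
y = h / 2 = 604 / 2 = 302.0 mm
M = 16 kN-m = 16000000.0 N-mm
sigma = M * y / I = 16000000.0 * 302.0 / 7106250864.0
= 0.68 MPa

0.68 MPa


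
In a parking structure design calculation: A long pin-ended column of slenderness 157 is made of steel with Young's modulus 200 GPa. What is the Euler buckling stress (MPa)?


sigma_cr = pi^2 * E / lambda^2
= 9.8696 * 200000.0 / 157^2
= 9.8696 * 200000.0 / 24649
= 80.0812 MPa

80.0812 MPa


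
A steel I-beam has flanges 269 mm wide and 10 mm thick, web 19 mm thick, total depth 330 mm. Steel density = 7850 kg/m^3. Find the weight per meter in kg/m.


A_flanges = 2 * 269 * 10 = 5380 mm^2
A_web = (330 - 2 * 10) * 19 = 5890 mm^2
A_total = 5380 + 5890 = 11270 mm^2 = 0.011270 m^2
Weight = rho * A = 7850 * 0.011270 = 88.4695 kg/m

88.4695 kg/m


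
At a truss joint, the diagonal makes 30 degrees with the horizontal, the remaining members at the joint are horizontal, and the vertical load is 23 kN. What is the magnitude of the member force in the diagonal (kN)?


At the joint, only the diagonal has a vertical component, so vertical equilibrium gives:
F * sin(30) = 23
F = 23 / sin(30)
= 23 / 0.5
= 46.0 kN

46.0 kN


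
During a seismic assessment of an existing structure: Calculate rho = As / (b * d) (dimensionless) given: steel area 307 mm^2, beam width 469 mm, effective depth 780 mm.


rho = As / (b * d)
= 307 / (469 * 780)
= 307 / 365820
= 0.000839 (dimensionless)

0.000839 (dimensionless)


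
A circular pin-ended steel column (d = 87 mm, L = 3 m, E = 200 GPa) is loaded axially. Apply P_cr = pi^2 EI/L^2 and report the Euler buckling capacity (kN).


I = pi * d^4 / 64 = 2812204.57 mm^4
L = 3000.0 mm
P_cr = pi^2 * E * I / L^2
= 9.8696 * 200000.0 * 2812204.57 / 3000.0^2
= 616785.48 N = 616.7855 kN

616.7855 kN


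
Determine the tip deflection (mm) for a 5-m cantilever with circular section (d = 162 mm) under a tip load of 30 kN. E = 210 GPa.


I = pi * d^4 / 64 = pi * 162^4 / 64 = 33808815.61 mm^4
L = 5000.0 mm, P = 30000.0 N, E = 210000.0 MPa
delta = P * L^3 / (3 * E * I)
= 30000.0 * 5000.0^3 / (3 * 210000.0 * 33808815.61)
= 176.06 mm

176.06 mm


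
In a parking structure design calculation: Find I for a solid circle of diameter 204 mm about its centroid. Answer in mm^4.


r = d / 2 = 204 / 2 = 102.0 mm
I = pi * r^4 / 4 = pi * 102.0^4 / 4
= 85014023.05 mm^4

85014023.05 mm^4


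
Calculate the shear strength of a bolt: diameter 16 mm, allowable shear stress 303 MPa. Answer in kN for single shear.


A = pi * d^2 / 4 = pi * 16^2 / 4 = 201.0619 mm^2
V = f_v * A / 1000 = 303 * 201.0619 / 1000
= 60.9218 kN

60.9218 kN


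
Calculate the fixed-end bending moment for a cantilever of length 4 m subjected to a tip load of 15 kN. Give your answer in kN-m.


For a cantilever with a point load at the free end:
M_max = P * L = 15 * 4 = 60 kN-m

60 kN-m


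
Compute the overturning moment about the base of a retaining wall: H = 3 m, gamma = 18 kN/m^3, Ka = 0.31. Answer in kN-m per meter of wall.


Pa = 0.5 * Ka * gamma * H^2
= 0.5 * 0.31 * 18 * 3^2
= 25.11 kN/m
Arm = H / 3 = 3 / 3 = 1.0 m
Mo = Pa * arm = Pa * H / 3 = 25.11 * 3 / 3 = 25.11 kN-m/m

25.11 kN-m/m


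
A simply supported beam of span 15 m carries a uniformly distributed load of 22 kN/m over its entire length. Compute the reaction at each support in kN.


Total load = w * L = 22 * 15 = 330 kN
By symmetry, each reaction R = total / 2 = 330 / 2 = 165.0 kN

165.0 kN


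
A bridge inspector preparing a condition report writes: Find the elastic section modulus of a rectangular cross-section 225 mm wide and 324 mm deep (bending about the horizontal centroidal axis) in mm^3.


S = b * h^2 / 6
= 225 * 324^2 / 6
= 225 * 104976 / 6
= 3936600.0 mm^3

3936600.0 mm^3


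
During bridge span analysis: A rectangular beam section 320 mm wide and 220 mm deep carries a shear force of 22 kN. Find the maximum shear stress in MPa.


A = b * h = 320 * 220 = 70400 mm^2
V = 22 kN = 22000.0 N
tau_max = 1.5 * V / A = 1.5 * 22000.0 / 70400
= 0.4688 MPa

0.4688 MPa


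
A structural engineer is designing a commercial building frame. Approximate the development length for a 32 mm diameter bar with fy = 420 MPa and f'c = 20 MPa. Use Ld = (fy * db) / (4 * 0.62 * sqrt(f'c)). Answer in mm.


Ld = (fy * db) / (4 * 0.62 * sqrt(f'c))
= (420 * 32) / (4 * 0.62 * sqrt(20))
= 13440 / 11.0909
= 1211.8 mm

1211.8 mm


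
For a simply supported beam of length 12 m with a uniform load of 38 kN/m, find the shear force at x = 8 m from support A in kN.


R_A = w * L / 2 = 38 * 12 / 2 = 228.0 kN
V(x) = R_A - w * x = 228.0 - 38 * 8
= -76.0 kN

-76.0 kN


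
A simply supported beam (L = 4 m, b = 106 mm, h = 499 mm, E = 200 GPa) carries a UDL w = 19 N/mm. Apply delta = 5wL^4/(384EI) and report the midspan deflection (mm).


I = 106 * 499^3 / 12 = 1097554907.83 mm^4
L = 4000.0 mm, w = 19 N/mm, E = 200000.0 MPa
delta = 5 * w * L^4 / (384 * E * I)
= 5 * 19 * 4000.0^4 / (384 * 200000.0 * 1097554907.83)
= 0.2885 mm

0.2885 mm


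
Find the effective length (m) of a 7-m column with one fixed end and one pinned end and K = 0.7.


L_eff = K * L
= 0.7 * 7
= 4.9 m

4.9 m


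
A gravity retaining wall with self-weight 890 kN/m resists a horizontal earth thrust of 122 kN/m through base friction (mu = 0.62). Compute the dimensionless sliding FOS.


Resisting force = mu * W = 0.62 * 890 = 551.8 kN/m
FOS = Resisting / Driving = 551.8 / 122
= 4.523 (dimensionless)

4.523 (dimensionless)


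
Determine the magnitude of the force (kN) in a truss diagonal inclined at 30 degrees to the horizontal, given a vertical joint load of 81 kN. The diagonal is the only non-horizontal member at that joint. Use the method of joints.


At the joint, only the diagonal has a vertical component, so vertical equilibrium gives:
F * sin(30) = 81
F = 81 / sin(30)
= 81 / 0.5
= 162.0 kN

162.0 kN


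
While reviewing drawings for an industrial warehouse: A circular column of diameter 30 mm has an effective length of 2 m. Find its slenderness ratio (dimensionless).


Radius of gyration r = d / 4 = 30 / 4 = 7.5 mm
L_eff = 2000.0 mm
Slenderness ratio = L / r = 2000.0 / 7.5 = 266.67 (dimensionless)

266.67 (dimensionless)


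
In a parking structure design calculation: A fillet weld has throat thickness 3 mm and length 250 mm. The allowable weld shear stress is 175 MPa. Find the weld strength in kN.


Strength = throat * length * allowable stress
= 3 * 250 * 175 N
= 131250 N
= 131.25 kN

131.25 kN


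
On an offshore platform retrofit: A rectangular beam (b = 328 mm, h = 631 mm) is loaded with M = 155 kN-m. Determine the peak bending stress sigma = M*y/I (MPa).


I = b * h^3 / 12 = 328 * 631^3 / 12 = 6867215487.33 mm^4
y = h / 2 = 631 / 2 = 315.5 mm
M = 155 kN-m = 155000000.0 N-mm
sigma = M * y / I = 155000000.0 * 315.5 / 6867215487.33
= 7.12 MPa

7.12 MPa


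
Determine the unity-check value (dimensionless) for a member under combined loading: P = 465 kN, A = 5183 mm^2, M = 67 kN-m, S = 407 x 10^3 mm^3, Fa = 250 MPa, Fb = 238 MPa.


f_a = P / A = 465000.0 / 5183 = 89.7164 MPa
f_b = M / S = 67000000.0 / 407000.0 = 164.6192 MPa
Ratio = f_a / Fa + f_b / Fb
= 89.7164 / 250 + 164.6192 / 238
= 1.0505 (dimensionless)

1.0505 (dimensionless)


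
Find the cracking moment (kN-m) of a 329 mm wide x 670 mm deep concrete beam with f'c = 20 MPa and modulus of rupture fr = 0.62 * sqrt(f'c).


fr = 0.62 * sqrt(20) = 0.62 * 4.4721 = 2.7727 MPa
I = 329 * 670^3 / 12 = 8245918916.67 mm^4
y_t = 335.0 mm
M_cr = fr * I / y_t = 2.7727 * 8245918916.67 / 335.0 N-mm
= 68.2497 kN-m

68.2497 kN-m


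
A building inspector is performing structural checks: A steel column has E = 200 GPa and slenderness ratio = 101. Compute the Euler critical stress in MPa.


sigma_cr = pi^2 * E / lambda^2
= 9.8696 * 200000.0 / 101^2
= 9.8696 * 200000.0 / 10201
= 193.5027 MPa

193.5027 MPa


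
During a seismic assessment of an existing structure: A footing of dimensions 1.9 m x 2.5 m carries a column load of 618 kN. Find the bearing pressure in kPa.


A = 1.9 * 2.5 = 4.75 m^2
q = P / A = 618 / 4.75
= 130.1053 kPa

130.1053 kPa


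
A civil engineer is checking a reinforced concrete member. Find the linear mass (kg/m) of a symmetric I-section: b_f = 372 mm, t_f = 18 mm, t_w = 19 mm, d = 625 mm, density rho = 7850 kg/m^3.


A_flanges = 2 * 372 * 18 = 13392 mm^2
A_web = (625 - 2 * 18) * 19 = 11191 mm^2
A_total = 13392 + 11191 = 24583 mm^2 = 0.024583 m^2
Weight = rho * A = 7850 * 0.024583 = 192.9766 kg/m

192.9766 kg/m


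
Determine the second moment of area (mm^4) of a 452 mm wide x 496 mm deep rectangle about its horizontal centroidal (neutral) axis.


I = b * h^3 / 12
= 452 * 496^3 / 12
= 452 * 122023936 / 12
= 4596234922.67 mm^4

4596234922.67 mm^4


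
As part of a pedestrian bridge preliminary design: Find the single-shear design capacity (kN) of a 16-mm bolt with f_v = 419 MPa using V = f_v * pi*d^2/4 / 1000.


A = pi * d^2 / 4 = pi * 16^2 / 4 = 201.0619 mm^2
V = f_v * A / 1000 = 419 * 201.0619 / 1000
= 84.2449 kN

84.2449 kN


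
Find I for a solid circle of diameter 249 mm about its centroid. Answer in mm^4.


r = d / 2 = 249 / 2 = 124.5 mm
I = pi * r^4 / 4 = pi * 124.5^4 / 4
= 188697995.64 mm^4

188697995.64 mm^4


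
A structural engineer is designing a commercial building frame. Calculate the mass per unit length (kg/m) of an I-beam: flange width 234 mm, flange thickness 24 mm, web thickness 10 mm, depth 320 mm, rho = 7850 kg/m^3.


A_flanges = 2 * 234 * 24 = 11232 mm^2
A_web = (320 - 2 * 24) * 10 = 2720 mm^2
A_total = 11232 + 2720 = 13952 mm^2 = 0.013952 m^2
Weight = rho * A = 7850 * 0.013952 = 109.5232 kg/m

109.5232 kg/m


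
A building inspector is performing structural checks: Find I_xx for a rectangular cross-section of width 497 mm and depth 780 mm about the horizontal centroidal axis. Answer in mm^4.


I = b * h^3 / 12
= 497 * 780^3 / 12
= 497 * 474552000 / 12
= 19654362000.0 mm^4

19654362000.0 mm^4


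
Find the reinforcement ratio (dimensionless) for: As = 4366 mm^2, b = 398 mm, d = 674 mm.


rho = As / (b * d)
= 4366 / (398 * 674)
= 4366 / 268252
= 0.016276 (dimensionless)

0.016276 (dimensionless)


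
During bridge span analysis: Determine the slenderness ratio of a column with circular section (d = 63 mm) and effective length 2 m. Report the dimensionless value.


Radius of gyration r = d / 4 = 63 / 4 = 15.75 mm
L_eff = 2000.0 mm
Slenderness ratio = L / r = 2000.0 / 15.75 = 126.98 (dimensionless)

126.98 (dimensionless)


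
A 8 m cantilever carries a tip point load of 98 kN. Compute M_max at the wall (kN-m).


For a cantilever with a point load at the free end:
M_max = P * L = 98 * 8 = 784 kN-m

784 kN-m


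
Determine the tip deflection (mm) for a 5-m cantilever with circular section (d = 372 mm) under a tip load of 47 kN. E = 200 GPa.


I = pi * d^4 / 64 = pi * 372^4 / 64 = 940029879.65 mm^4
L = 5000.0 mm, P = 47000.0 N, E = 200000.0 MPa
delta = P * L^3 / (3 * E * I)
= 47000.0 * 5000.0^3 / (3 * 200000.0 * 940029879.65)
= 10.4163 mm

10.4163 mm


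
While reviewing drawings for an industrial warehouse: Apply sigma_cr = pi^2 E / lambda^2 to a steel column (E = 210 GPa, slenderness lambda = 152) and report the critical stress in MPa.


sigma_cr = pi^2 * E / lambda^2
= 9.8696 * 210000.0 / 152^2
= 9.8696 * 210000.0 / 23104
= 89.7081 MPa

89.7081 MPa


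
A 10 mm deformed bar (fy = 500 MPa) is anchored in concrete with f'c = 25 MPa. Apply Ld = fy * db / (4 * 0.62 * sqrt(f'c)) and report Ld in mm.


Ld = (fy * db) / (4 * 0.62 * sqrt(f'c))
= (500 * 10) / (4 * 0.62 * sqrt(25))
= 5000 / 12.4
= 403.23 mm

403.23 mm


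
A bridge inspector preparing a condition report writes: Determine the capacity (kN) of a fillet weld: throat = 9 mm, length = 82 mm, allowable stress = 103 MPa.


Strength = throat * length * allowable stress
= 9 * 82 * 103 N
= 76014 N
= 76.01 kN

76.01 kN


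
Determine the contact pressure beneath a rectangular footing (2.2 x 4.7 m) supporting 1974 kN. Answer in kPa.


A = 2.2 * 4.7 = 10.34 m^2
q = P / A = 1974 / 10.34
= 190.9091 kPa

190.9091 kPa


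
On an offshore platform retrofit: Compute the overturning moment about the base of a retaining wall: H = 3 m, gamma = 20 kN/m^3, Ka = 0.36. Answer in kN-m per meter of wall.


Pa = 0.5 * Ka * gamma * H^2
= 0.5 * 0.36 * 20 * 3^2
= 32.4 kN/m
Arm = H / 3 = 3 / 3 = 1.0 m
Mo = Pa * arm = Pa * H / 3 = 32.4 * 3 / 3 = 32.4 kN-m/m

32.4 kN-m/m


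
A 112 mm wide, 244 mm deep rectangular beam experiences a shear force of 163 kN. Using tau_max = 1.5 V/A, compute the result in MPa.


A = b * h = 112 * 244 = 27328 mm^2
V = 163 kN = 163000.0 N
tau_max = 1.5 * V / A = 1.5 * 163000.0 / 27328
= 8.9469 MPa

8.9469 MPa


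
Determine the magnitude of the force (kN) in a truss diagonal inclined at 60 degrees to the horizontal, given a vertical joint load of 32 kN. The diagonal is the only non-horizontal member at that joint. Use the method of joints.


At the joint, only the diagonal has a vertical component, so vertical equilibrium gives:
F * sin(60) = 32
F = 32 / sin(60)
= 32 / 0.866025
= 36.95 kN

36.95 kN


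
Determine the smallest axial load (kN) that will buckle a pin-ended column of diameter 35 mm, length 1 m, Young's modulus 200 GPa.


I = pi * d^4 / 64 = 73661.76 mm^4
L = 1000.0 mm
P_cr = pi^2 * E * I / L^2
= 9.8696 * 200000.0 * 73661.76 / 1000.0^2
= 145402.48 N = 145.4025 kN

145.4025 kN


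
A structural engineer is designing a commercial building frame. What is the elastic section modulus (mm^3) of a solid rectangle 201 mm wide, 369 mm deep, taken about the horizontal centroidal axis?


S = b * h^2 / 6
= 201 * 369^2 / 6
= 201 * 136161 / 6
= 4561393.5 mm^3

4561393.5 mm^3


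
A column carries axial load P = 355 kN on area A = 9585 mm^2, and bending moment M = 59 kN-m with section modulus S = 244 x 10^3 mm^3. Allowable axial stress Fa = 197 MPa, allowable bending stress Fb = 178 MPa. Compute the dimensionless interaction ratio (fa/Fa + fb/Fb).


f_a = P / A = 355000.0 / 9585 = 37.037 MPa
f_b = M / S = 59000000.0 / 244000.0 = 241.8033 MPa
Ratio = f_a / Fa + f_b / Fb
= 37.037 / 197 + 241.8033 / 178
= 1.5465 (dimensionless)

1.5465 (dimensionless)


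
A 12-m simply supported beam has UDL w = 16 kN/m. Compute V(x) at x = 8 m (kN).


R_A = w * L / 2 = 16 * 12 / 2 = 96.0 kN
V(x) = R_A - w * x = 96.0 - 16 * 8
= -32.0 kN

-32.0 kN


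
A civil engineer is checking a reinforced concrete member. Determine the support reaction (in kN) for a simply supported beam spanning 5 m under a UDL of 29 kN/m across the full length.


Total load = w * L = 29 * 5 = 145 kN
By symmetry, each reaction R = total / 2 = 145 / 2 = 72.5 kN

72.5 kN


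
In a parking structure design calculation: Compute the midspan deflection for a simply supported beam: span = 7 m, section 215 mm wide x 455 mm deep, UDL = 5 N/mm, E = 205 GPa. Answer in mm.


I = 215 * 455^3 / 12 = 1687685052.08 mm^4
L = 7000.0 mm, w = 5 N/mm, E = 205000.0 MPa
delta = 5 * w * L^4 / (384 * E * I)
= 5 * 5 * 7000.0^4 / (384 * 205000.0 * 1687685052.08)
= 0.4518 mm

0.4518 mm


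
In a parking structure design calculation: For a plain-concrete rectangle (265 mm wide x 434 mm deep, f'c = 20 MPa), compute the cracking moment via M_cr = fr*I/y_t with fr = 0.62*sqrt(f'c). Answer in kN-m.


fr = 0.62 * sqrt(20) = 0.62 * 4.4721 = 2.7727 MPa
I = 265 * 434^3 / 12 = 1805235296.67 mm^4
y_t = 217.0 mm
M_cr = fr * I / y_t = 2.7727 * 1805235296.67 / 217.0 N-mm
= 23.0665 kN-m

23.0665 kN-m


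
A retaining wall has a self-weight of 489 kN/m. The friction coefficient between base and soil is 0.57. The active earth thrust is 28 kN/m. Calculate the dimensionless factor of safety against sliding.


Resisting force = mu * W = 0.57 * 489 = 278.73 kN/m
FOS = Resisting / Driving = 278.73 / 28
= 9.9546 (dimensionless)

9.9546 (dimensionless)


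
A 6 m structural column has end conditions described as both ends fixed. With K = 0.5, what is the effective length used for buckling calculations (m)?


L_eff = K * L
= 0.5 * 6
= 3.0 m

3.0 m


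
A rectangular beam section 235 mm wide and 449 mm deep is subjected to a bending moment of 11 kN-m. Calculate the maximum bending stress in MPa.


I = b * h^3 / 12 = 235 * 449^3 / 12 = 1772660792.92 mm^4
y = h / 2 = 449 / 2 = 224.5 mm
M = 11 kN-m = 11000000.0 N-mm
sigma = M * y / I = 11000000.0 * 224.5 / 1772660792.92
= 1.39 MPa

1.39 MPa


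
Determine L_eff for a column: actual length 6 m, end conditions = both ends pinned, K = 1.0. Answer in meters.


L_eff = K * L
= 1.0 * 6
= 6.0 m

6.0 m


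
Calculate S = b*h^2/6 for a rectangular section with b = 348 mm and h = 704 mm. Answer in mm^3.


S = b * h^2 / 6
= 348 * 704^2 / 6
= 348 * 495616 / 6
= 28745728.0 mm^3

28745728.0 mm^3


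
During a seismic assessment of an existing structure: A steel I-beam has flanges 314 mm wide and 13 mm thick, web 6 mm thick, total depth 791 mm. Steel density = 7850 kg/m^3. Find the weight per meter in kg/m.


A_flanges = 2 * 314 * 13 = 8164 mm^2
A_web = (791 - 2 * 13) * 6 = 4590 mm^2
A_total = 8164 + 4590 = 12754 mm^2 = 0.012754 m^2
Weight = rho * A = 7850 * 0.012754 = 100.1189 kg/m

100.1189 kg/m


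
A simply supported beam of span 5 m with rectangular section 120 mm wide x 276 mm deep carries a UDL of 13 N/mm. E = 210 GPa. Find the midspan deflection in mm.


I = 120 * 276^3 / 12 = 210245760.0 mm^4
L = 5000.0 mm, w = 13 N/mm, E = 210000.0 MPa
delta = 5 * w * L^4 / (384 * E * I)
= 5 * 13 * 5000.0^4 / (384 * 210000.0 * 210245760.0)
= 2.3962 mm

2.3962 mm


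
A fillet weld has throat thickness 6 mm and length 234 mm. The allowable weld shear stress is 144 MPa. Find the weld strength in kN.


Strength = throat * length * allowable stress
= 6 * 234 * 144 N
= 202176 N
= 202.18 kN

202.18 kN


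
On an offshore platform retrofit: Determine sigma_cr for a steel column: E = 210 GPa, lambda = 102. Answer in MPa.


sigma_cr = pi^2 * E / lambda^2
= 9.8696 * 210000.0 / 102^2
= 9.8696 * 210000.0 / 10404
= 199.2135 MPa

199.2135 MPa


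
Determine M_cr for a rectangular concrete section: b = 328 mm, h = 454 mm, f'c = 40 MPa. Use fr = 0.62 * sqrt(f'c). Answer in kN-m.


fr = 0.62 * sqrt(40) = 0.62 * 6.3246 = 3.9212 MPa
I = 328 * 454^3 / 12 = 2557762149.33 mm^4
y_t = 227.0 mm
M_cr = fr * I / y_t = 3.9212 * 2557762149.33 / 227.0 N-mm
= 44.1831 kN-m

44.1831 kN-m


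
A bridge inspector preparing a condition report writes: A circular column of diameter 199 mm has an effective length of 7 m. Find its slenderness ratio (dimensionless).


Radius of gyration r = d / 4 = 199 / 4 = 49.75 mm
L_eff = 7000.0 mm
Slenderness ratio = L / r = 7000.0 / 49.75 = 140.7 (dimensionless)

140.7 (dimensionless)


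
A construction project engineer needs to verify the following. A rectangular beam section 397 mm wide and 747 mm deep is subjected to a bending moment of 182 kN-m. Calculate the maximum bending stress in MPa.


I = b * h^3 / 12 = 397 * 747^3 / 12 = 13790215919.25 mm^4
y = h / 2 = 747 / 2 = 373.5 mm
M = 182 kN-m = 182000000.0 N-mm
sigma = M * y / I = 182000000.0 * 373.5 / 13790215919.25
= 4.93 MPa

4.93 MPa


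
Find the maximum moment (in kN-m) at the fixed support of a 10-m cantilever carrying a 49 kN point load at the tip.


For a cantilever with a point load at the free end:
M_max = P * L = 49 * 10 = 490 kN-m

490 kN-m


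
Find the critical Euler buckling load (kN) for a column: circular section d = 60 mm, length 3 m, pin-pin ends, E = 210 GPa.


I = pi * d^4 / 64 = 636172.51 mm^4
L = 3000.0 mm
P_cr = pi^2 * E * I / L^2
= 9.8696 * 210000.0 * 636172.51 / 3000.0^2
= 146504.66 N = 146.5047 kN

146.5047 kN


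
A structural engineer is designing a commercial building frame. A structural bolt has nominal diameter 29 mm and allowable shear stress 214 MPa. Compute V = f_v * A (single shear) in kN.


A = pi * d^2 / 4 = pi * 29^2 / 4 = 660.5199 mm^2
V = f_v * A / 1000 = 214 * 660.5199 / 1000
= 141.3512 kN

141.3512 kN


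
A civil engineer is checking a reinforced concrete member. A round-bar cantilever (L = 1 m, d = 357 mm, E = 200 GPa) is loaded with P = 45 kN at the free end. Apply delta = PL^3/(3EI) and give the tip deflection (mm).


I = pi * d^4 / 64 = pi * 357^4 / 64 = 797338552.09 mm^4
L = 1000.0 mm, P = 45000.0 N, E = 200000.0 MPa
delta = P * L^3 / (3 * E * I)
= 45000.0 * 1000.0^3 / (3 * 200000.0 * 797338552.09)
= 0.0941 mm

0.0941 mm


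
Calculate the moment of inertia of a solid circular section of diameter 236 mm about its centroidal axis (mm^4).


r = d / 2 = 236 / 2 = 118.0 mm
I = pi * r^4 / 4 = pi * 118.0^4 / 4
= 152271249.19 mm^4

152271249.19 mm^4


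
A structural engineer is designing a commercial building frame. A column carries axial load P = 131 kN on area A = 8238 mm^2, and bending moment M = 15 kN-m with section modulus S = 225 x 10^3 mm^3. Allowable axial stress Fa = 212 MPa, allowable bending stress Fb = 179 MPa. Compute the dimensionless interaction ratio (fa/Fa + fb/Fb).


f_a = P / A = 131000.0 / 8238 = 15.9019 MPa
f_b = M / S = 15000000.0 / 225000.0 = 66.6667 MPa
Ratio = f_a / Fa + f_b / Fb
= 15.9019 / 212 + 66.6667 / 179
= 0.4474 (dimensionless)

0.4474 (dimensionless)


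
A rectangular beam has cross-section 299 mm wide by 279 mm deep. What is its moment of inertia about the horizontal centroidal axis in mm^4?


I = b * h^3 / 12
= 299 * 279^3 / 12
= 299 * 21717639 / 12
= 541131171.75 mm^4

541131171.75 mm^4


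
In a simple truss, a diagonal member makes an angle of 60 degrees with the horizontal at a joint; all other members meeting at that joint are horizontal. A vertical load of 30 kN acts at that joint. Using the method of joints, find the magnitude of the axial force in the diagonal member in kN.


At the joint, only the diagonal has a vertical component, so vertical equilibrium gives:
F * sin(60) = 30
F = 30 / sin(60)
= 30 / 0.866025
= 34.64 kN

34.64 kN


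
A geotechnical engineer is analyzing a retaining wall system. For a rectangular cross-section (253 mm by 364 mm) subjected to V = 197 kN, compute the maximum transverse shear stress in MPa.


A = b * h = 253 * 364 = 92092 mm^2
V = 197 kN = 197000.0 N
tau_max = 1.5 * V / A = 1.5 * 197000.0 / 92092
= 3.2087 MPa

3.2087 MPa


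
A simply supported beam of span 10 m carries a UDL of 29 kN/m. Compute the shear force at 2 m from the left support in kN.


R_A = w * L / 2 = 29 * 10 / 2 = 145.0 kN
V(x) = R_A - w * x = 145.0 - 29 * 2
= 87.0 kN

87.0 kN


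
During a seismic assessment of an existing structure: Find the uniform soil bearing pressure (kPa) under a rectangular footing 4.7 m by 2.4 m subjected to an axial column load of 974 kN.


A = 4.7 * 2.4 = 11.28 m^2
q = P / A = 974 / 11.28
= 86.3475 kPa

86.3475 kPa


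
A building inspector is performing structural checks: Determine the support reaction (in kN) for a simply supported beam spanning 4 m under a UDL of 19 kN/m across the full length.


Total load = w * L = 19 * 4 = 76 kN
By symmetry, each reaction R = total / 2 = 76 / 2 = 38.0 kN

38.0 kN


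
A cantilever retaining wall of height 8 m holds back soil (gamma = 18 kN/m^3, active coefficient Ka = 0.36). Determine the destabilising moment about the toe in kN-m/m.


Pa = 0.5 * Ka * gamma * H^2
= 0.5 * 0.36 * 18 * 8^2
= 207.36 kN/m
Arm = H / 3 = 8 / 3 = 2.6667 m
Mo = Pa * arm = Pa * H / 3 = 207.36 * 8 / 3 = 552.96 kN-m/m

552.96 kN-m/m


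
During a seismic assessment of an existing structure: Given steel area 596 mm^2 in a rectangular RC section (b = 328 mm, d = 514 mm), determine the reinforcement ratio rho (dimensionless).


rho = As / (b * d)
= 596 / (328 * 514)
= 596 / 168592
= 0.003535 (dimensionless)

0.003535 (dimensionless)


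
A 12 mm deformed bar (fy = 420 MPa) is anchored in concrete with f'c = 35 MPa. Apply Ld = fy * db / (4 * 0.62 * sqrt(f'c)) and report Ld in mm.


Ld = (fy * db) / (4 * 0.62 * sqrt(f'c))
= (420 * 12) / (4 * 0.62 * sqrt(35))
= 5040 / 14.6719
= 343.51 mm

343.51 mm


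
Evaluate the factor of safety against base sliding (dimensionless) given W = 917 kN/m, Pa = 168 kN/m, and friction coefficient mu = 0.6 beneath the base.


Resisting force = mu * W = 0.6 * 917 = 550.2 kN/m
FOS = Resisting / Driving = 550.2 / 168
= 3.275 (dimensionless)

3.275 (dimensionless)


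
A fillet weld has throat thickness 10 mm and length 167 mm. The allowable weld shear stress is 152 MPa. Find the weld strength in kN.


Strength = throat * length * allowable stress
= 10 * 167 * 152 N
= 253840 N
= 253.84 kN

253.84 kN


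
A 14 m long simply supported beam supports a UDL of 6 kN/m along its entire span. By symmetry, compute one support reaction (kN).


Total load = w * L = 6 * 14 = 84 kN
By symmetry, each reaction R = total / 2 = 84 / 2 = 42.0 kN

42.0 kN


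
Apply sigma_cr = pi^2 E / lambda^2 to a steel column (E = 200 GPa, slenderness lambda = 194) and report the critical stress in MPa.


sigma_cr = pi^2 * E / lambda^2
= 9.8696 * 200000.0 / 194^2
= 9.8696 * 200000.0 / 37636
= 52.4477 MPa

52.4477 MPa


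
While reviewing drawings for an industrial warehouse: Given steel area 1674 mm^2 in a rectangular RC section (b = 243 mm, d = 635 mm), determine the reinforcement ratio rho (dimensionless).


rho = As / (b * d)
= 1674 / (243 * 635)
= 1674 / 154305
= 0.010849 (dimensionless)

0.010849 (dimensionless)


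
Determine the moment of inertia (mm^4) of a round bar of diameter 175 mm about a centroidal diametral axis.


r = d / 2 = 175 / 2 = 87.5 mm
I = pi * r^4 / 4 = pi * 87.5^4 / 4
= 46038598.4 mm^4

46038598.4 mm^4


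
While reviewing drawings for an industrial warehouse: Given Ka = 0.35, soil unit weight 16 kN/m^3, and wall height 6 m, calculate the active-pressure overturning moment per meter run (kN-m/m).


Pa = 0.5 * Ka * gamma * H^2
= 0.5 * 0.35 * 16 * 6^2
= 100.8 kN/m
Arm = H / 3 = 6 / 3 = 2.0 m
Mo = Pa * arm = Pa * H / 3 = 100.8 * 6 / 3 = 201.6 kN-m/m

201.6 kN-m/m


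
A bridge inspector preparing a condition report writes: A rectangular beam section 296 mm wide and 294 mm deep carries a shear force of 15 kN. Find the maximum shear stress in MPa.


A = b * h = 296 * 294 = 87024 mm^2
V = 15 kN = 15000.0 N
tau_max = 1.5 * V / A = 1.5 * 15000.0 / 87024
= 0.2585 MPa

0.2585 MPa


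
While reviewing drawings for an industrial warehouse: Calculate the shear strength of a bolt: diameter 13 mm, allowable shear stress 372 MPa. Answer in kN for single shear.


A = pi * d^2 / 4 = pi * 13^2 / 4 = 132.7323 mm^2
V = f_v * A / 1000 = 372 * 132.7323 / 1000
= 49.3764 kN

49.3764 kN


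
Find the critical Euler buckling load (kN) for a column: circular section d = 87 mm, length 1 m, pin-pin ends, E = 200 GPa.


I = pi * d^4 / 64 = 2812204.57 mm^4
L = 1000.0 mm
P_cr = pi^2 * E * I / L^2
= 9.8696 * 200000.0 * 2812204.57 / 1000.0^2
= 5551069.31 N = 5551.0693 kN

5551.0693 kN


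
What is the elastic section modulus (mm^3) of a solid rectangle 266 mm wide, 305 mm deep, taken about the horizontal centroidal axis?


S = b * h^2 / 6
= 266 * 305^2 / 6
= 266 * 93025 / 6
= 4124108.33 mm^3

4124108.33 mm^3


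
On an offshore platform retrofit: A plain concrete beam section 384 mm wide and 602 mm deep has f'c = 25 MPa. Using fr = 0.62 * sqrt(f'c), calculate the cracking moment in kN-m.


fr = 0.62 * sqrt(25) = 0.62 * 5.0 = 3.1 MPa
I = 384 * 602^3 / 12 = 6981350656.0 mm^4
y_t = 301.0 mm
M_cr = fr * I / y_t = 3.1 * 6981350656.0 / 301.0 N-mm
= 71.901 kN-m

71.901 kN-m


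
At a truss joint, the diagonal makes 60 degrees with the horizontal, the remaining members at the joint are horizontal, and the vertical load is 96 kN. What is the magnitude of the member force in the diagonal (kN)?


At the joint, only the diagonal has a vertical component, so vertical equilibrium gives:
F * sin(60) = 96
F = 96 / sin(60)
= 96 / 0.866025
= 110.85 kN

110.85 kN


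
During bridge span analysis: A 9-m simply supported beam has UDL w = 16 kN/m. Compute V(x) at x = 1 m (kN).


R_A = w * L / 2 = 16 * 9 / 2 = 72.0 kN
V(x) = R_A - w * x = 72.0 - 16 * 1
= 56.0 kN

56.0 kN


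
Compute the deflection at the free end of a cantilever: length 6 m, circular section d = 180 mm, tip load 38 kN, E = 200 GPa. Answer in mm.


I = pi * d^4 / 64 = pi * 180^4 / 64 = 51529973.5 mm^4
L = 6000.0 mm, P = 38000.0 N, E = 200000.0 MPa
delta = P * L^3 / (3 * E * I)
= 38000.0 * 6000.0^3 / (3 * 200000.0 * 51529973.5)
= 265.4766 mm

265.4766 mm


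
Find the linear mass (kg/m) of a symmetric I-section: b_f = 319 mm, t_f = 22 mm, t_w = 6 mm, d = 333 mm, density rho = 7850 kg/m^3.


A_flanges = 2 * 319 * 22 = 14036 mm^2
A_web = (333 - 2 * 22) * 6 = 1734 mm^2
A_total = 14036 + 1734 = 15770 mm^2 = 0.015770 m^2
Weight = rho * A = 7850 * 0.015770 = 123.7945 kg/m

123.7945 kg/m


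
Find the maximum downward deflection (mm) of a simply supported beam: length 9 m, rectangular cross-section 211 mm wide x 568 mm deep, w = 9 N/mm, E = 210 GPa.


I = 211 * 568^3 / 12 = 3222153429.33 mm^4
L = 9000.0 mm, w = 9 N/mm, E = 210000.0 MPa
delta = 5 * w * L^4 / (384 * E * I)
= 5 * 9 * 9000.0^4 / (384 * 210000.0 * 3222153429.33)
= 1.1363 mm

1.1363 mm


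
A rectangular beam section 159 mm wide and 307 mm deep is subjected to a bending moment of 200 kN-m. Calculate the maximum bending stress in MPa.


I = b * h^3 / 12 = 159 * 307^3 / 12 = 383381369.75 mm^4
y = h / 2 = 307 / 2 = 153.5 mm
M = 200 kN-m = 200000000.0 N-mm
sigma = M * y / I = 200000000.0 * 153.5 / 383381369.75
= 80.08 MPa

80.08 MPa


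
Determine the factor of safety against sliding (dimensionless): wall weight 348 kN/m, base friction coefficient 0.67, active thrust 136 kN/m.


Resisting force = mu * W = 0.67 * 348 = 233.16 kN/m
FOS = Resisting / Driving = 233.16 / 136
= 1.7144 (dimensionless)

1.7144 (dimensionless)


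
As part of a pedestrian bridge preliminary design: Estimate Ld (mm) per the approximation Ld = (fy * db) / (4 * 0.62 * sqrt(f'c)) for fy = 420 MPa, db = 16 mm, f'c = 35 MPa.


Ld = (fy * db) / (4 * 0.62 * sqrt(f'c))
= (420 * 16) / (4 * 0.62 * sqrt(35))
= 6720 / 14.6719
= 458.02 mm

458.02 mm


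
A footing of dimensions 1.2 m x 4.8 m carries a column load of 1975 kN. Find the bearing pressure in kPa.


A = 1.2 * 4.8 = 5.76 m^2
q = P / A = 1975 / 5.76
= 342.8819 kPa

342.8819 kPa


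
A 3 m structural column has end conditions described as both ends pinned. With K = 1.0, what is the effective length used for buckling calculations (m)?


L_eff = K * L
= 1.0 * 3
= 3.0 m

3.0 m


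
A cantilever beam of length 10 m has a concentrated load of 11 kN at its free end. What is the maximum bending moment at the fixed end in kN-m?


For a cantilever with a point load at the free end:
M_max = P * L = 11 * 10 = 110 kN-m

110 kN-m


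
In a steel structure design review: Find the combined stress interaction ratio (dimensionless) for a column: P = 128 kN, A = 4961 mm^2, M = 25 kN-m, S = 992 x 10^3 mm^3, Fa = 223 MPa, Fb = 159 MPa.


f_a = P / A = 128000.0 / 4961 = 25.8012 MPa
f_b = M / S = 25000000.0 / 992000.0 = 25.2016 MPa
Ratio = f_a / Fa + f_b / Fb
= 25.8012 / 223 + 25.2016 / 159
= 0.2742 (dimensionless)

0.2742 (dimensionless)
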